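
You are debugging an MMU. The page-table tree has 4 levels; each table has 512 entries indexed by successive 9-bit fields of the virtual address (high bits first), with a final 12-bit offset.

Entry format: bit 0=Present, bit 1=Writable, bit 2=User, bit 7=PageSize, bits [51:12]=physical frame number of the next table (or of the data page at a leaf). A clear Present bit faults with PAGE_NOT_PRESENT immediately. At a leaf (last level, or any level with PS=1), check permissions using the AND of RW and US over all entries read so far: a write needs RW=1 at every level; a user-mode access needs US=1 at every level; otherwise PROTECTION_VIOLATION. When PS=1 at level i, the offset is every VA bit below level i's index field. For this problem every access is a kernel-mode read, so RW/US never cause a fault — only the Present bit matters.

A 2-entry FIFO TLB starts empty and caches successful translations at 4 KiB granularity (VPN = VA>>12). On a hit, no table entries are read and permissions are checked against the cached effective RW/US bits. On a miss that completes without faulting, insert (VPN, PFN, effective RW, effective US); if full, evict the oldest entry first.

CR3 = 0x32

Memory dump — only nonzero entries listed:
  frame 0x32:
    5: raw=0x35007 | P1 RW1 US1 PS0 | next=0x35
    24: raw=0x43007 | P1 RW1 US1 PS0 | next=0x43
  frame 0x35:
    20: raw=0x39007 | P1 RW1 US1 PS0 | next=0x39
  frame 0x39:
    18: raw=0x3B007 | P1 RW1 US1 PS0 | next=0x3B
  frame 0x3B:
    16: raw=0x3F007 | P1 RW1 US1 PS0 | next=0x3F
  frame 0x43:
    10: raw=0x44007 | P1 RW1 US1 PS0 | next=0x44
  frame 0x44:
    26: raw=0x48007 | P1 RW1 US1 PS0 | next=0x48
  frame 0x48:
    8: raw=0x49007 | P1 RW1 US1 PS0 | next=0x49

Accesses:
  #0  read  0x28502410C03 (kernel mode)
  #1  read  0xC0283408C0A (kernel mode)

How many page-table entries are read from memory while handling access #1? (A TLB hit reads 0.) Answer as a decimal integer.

Per-access translation:
#0 VA=0x28502410C03 (r,kernel):
  lvl0: tbl 0x32, slot 5 ⇒ 0x35007 (P1/RW1/US1/PS0)
  lvl1: tbl 0x35, slot 20 ⇒ 0x39007 (P1/RW1/US1/PS0)
  lvl2: tbl 0x39, slot 18 ⇒ 0x3B007 (P1/RW1/US1/PS0)
  lvl3: tbl 0x3B, slot 16 ⇒ 0x3F007 (P1/RW1/US1/PS0)
  → PA=0x3FC03  (4 entries read)
#1 VA=0xC0283408C0A (r,kernel):
  lvl0: tbl 0x32, slot 24 ⇒ 0x43007 (P1/RW1/US1/PS0)
  lvl1: tbl 0x43, slot 10 ⇒ 0x44007 (P1/RW1/US1/PS0)
  lvl2: tbl 0x44, slot 26 ⇒ 0x48007 (P1/RW1/US1/PS0)
  lvl3: tbl 0x48, slot 8 ⇒ 0x49007 (P1/RW1/US1/PS0)
  → PA=0x49C0A  (4 entries read)

Entries read for #1: 4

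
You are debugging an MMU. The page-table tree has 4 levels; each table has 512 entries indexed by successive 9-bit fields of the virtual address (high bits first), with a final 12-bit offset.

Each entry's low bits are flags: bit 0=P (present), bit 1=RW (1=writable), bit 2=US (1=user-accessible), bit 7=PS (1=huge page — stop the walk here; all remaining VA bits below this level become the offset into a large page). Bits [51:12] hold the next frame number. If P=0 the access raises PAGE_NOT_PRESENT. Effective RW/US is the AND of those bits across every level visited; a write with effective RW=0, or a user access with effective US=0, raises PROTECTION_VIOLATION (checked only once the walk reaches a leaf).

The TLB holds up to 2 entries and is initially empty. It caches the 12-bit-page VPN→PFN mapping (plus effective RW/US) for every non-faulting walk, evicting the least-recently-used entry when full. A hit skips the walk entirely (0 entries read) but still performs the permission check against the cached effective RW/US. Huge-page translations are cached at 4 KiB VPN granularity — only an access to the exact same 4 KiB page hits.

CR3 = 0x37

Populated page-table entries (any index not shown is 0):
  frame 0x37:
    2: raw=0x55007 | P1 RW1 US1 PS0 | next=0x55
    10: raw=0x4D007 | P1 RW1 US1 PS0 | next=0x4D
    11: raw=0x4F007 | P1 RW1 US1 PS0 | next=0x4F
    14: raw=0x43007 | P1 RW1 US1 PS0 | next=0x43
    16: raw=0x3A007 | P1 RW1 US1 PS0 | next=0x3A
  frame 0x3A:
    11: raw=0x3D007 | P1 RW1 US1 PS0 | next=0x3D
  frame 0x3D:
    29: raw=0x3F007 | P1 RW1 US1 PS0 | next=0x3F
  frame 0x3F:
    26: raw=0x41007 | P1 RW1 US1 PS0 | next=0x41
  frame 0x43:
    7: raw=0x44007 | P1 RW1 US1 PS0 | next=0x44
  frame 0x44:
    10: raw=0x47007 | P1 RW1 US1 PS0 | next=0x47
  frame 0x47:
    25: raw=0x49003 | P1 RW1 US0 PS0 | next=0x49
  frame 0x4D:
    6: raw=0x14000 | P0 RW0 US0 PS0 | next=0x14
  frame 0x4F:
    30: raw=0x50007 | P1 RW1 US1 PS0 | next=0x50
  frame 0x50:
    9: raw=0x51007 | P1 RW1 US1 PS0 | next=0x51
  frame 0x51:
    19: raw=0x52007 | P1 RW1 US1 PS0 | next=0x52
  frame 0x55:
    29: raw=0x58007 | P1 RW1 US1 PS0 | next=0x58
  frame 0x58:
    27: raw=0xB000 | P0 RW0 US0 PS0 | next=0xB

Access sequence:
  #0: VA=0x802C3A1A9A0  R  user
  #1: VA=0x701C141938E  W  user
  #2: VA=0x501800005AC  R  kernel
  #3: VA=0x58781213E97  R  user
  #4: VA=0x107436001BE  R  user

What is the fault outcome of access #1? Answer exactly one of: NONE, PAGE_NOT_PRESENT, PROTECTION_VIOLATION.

Walk each access:
#0 VA=0x802C3A1A9A0 (r,user):
  [0] read 0x37 idx=16: raw=0x3A007 flags P=1 W=1 U=1 S=0
  [1] read 0x3A idx=11: raw=0x3D007 flags P=1 W=1 U=1 S=0
  [2] read 0x3D idx=29: raw=0x3F007 flags P=1 W=1 U=1 S=0
  [3] read 0x3F idx=26: raw=0x41007 flags P=1 W=1 U=1 S=0
  → PA=0x419A0  (4 entries read)
#1 VA=0x701C141938E (w,user):
  [0] read 0x37 idx=14: raw=0x43007 flags P=1 W=1 U=1 S=0
  [1] read 0x43 idx=7: raw=0x44007 flags P=1 W=1 U=1 S=0
  [2] read 0x44 idx=10: raw=0x47007 flags P=1 W=1 U=1 S=0
  [3] read 0x47 idx=25: raw=0x49003 flags P=1 W=1 U=0 S=0
  ⇒ fault: PROTECTION_VIOLATION  — 4 lookups
#2 VA=0x501800005AC (r,kernel):
  [0] read 0x37 idx=10: raw=0x4D007 flags P=1 W=1 U=1 S=0
  [1] read 0x4D idx=6: raw=0x14000 flags P=0 W=0 U=0 S=0
  ⇒ fault: PAGE_NOT_PRESENT  — 2 lookups
#3 VA=0x58781213E97 (r,user):
  [0] read 0x37 idx=11: raw=0x4F007 flags P=1 W=1 U=1 S=0
  [1] read 0x4F idx=30: raw=0x50007 flags P=1 W=1 U=1 S=0
  [2] read 0x50 idx=9: raw=0x51007 flags P=1 W=1 U=1 S=0
  [3] read 0x51 idx=19: raw=0x52007 flags P=1 W=1 U=1 S=0
  → PA=0x52E97  (4 entries read)
#4 VA=0x107436001BE (r,user):
  [0] read 0x37 idx=2: raw=0x55007 flags P=1 W=1 U=1 S=0
  [1] read 0x55 idx=29: raw=0x58007 flags P=1 W=1 U=1 S=0
  [2] read 0x58 idx=27: raw=0xB000 flags P=0 W=0 U=0 S=0
  ⇒ fault: PAGE_NOT_PRESENT  — 3 lookups

Access #1 fault: PROTECTION_VIOLATION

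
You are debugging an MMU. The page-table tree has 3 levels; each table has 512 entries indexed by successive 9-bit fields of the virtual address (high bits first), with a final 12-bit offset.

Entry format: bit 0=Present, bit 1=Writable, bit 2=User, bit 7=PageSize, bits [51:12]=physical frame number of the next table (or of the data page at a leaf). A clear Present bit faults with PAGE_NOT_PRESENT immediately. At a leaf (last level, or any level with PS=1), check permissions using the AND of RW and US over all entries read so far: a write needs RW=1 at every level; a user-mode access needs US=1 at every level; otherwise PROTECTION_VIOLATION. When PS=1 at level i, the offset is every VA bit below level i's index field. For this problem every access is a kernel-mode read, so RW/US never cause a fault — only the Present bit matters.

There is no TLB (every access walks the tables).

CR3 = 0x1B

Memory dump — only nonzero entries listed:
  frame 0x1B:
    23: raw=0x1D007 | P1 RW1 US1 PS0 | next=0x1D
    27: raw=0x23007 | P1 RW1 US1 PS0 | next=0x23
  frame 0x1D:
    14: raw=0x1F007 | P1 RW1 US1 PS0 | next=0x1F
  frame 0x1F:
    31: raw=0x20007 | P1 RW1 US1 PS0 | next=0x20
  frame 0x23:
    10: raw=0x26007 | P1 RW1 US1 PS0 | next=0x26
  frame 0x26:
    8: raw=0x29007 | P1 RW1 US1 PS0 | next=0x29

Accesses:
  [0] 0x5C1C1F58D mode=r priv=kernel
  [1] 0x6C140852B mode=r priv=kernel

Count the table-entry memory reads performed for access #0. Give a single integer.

Walk each access:
#0 VA=0x5C1C1F58D (r,kernel):
  lvl0: tbl 0x1B, slot 23 ⇒ 0x1D007 (P1/RW1/US1/PS0)
  lvl1: tbl 0x1D, slot 14 ⇒ 0x1F007 (P1/RW1/US1/PS0)
  lvl2: tbl 0x1F, slot 31 ⇒ 0x20007 (P1/RW1/US1/PS0)
  ✓ 0x2058D  — 3 lookups
#1 VA=0x6C140852B (r,kernel):
  lvl0: tbl 0x1B, slot 27 ⇒ 0x23007 (P1/RW1/US1/PS0)
  lvl1: tbl 0x23, slot 10 ⇒ 0x26007 (P1/RW1/US1/PS0)
  lvl2: tbl 0x26, slot 8 ⇒ 0x29007 (P1/RW1/US1/PS0)
  ✓ 0x2952B  — 3 lookups

Entries read for #0: 3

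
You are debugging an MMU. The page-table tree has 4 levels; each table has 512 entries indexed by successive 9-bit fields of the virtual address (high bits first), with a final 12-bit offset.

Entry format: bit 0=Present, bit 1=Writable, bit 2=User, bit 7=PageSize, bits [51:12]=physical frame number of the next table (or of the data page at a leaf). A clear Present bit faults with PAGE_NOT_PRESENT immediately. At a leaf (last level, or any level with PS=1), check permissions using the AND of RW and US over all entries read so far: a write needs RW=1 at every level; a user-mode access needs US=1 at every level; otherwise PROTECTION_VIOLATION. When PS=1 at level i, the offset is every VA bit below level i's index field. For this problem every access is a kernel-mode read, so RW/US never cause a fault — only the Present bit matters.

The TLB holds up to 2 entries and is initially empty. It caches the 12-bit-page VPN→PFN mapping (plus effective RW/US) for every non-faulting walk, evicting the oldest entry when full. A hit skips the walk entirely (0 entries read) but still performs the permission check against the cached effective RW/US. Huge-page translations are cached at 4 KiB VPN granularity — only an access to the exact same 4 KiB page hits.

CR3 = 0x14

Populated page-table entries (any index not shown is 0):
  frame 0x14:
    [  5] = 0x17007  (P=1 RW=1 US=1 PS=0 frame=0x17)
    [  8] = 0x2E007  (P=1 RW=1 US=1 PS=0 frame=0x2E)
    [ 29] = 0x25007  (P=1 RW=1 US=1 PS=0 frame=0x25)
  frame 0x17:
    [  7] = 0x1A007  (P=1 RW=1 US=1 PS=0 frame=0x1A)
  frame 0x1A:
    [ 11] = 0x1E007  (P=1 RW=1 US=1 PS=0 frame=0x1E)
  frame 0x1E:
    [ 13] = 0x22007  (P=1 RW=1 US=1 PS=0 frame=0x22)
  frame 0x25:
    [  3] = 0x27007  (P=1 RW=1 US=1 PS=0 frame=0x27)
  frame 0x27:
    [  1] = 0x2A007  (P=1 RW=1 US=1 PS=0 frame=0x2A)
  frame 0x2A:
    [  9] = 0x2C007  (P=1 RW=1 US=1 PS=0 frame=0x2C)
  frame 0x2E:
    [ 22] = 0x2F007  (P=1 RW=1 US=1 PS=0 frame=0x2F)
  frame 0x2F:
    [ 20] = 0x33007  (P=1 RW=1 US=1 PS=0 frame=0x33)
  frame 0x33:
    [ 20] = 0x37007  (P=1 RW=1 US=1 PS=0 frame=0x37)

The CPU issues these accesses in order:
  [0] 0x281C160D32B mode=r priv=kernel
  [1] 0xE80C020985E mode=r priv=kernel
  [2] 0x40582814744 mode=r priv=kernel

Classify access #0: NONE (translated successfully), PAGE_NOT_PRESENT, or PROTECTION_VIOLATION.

Per-access translation:
#0 VA=0x281C160D32B (r,kernel):
  lvl0: tbl 0x14, slot 5 ⇒ 0x17007 (P1/RW1/US1/PS0)
  lvl1: tbl 0x17, slot 7 ⇒ 0x1A007 (P1/RW1/US1/PS0)
  lvl2: tbl 0x1A, slot 11 ⇒ 0x1E007 (P1/RW1/US1/PS0)
  lvl3: tbl 0x1E, slot 13 ⇒ 0x22007 (P1/RW1/US1/PS0)
  → PA=0x2232B  (4 entries read)
#1 VA=0xE80C020985E (r,kernel):
  lvl0: tbl 0x14, slot 29 ⇒ 0x25007 (P1/RW1/US1/PS0)
  lvl1: tbl 0x25, slot 3 ⇒ 0x27007 (P1/RW1/US1/PS0)
  lvl2: tbl 0x27, slot 1 ⇒ 0x2A007 (P1/RW1/US1/PS0)
  lvl3: tbl 0x2A, slot 9 ⇒ 0x2C007 (P1/RW1/US1/PS0)
  → PA=0x2C85E  (4 entries read)
#2 VA=0x40582814744 (r,kernel):
  lvl0: tbl 0x14, slot 8 ⇒ 0x2E007 (P1/RW1/US1/PS0)
  lvl1: tbl 0x2E, slot 22 ⇒ 0x2F007 (P1/RW1/US1/PS0)
  lvl2: tbl 0x2F, slot 20 ⇒ 0x33007 (P1/RW1/US1/PS0)
  lvl3: tbl 0x33, slot 20 ⇒ 0x37007 (P1/RW1/US1/PS0)
  → PA=0x37744  (4 entries read)

Access #0 fault: NONE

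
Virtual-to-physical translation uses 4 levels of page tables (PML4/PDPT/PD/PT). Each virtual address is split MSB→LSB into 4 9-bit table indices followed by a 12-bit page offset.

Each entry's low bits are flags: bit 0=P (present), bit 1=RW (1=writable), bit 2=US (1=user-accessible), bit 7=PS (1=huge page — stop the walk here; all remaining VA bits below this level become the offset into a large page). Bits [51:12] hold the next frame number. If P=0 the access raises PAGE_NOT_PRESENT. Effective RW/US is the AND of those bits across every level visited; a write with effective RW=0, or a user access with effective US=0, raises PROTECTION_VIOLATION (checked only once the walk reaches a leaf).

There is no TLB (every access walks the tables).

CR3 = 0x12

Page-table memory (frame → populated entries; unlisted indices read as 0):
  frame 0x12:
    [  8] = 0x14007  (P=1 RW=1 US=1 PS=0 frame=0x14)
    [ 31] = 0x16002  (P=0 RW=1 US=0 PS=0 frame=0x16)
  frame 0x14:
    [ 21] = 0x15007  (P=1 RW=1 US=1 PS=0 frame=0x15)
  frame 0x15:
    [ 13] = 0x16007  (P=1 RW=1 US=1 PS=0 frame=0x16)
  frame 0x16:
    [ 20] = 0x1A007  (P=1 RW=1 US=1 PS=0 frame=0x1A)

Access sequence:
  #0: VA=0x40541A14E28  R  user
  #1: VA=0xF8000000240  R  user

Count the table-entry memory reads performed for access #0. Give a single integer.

Walk each access:
#0 VA=0x40541A14E28 (r,user):
  [0] read 0x12 idx=8: raw=0x14007 flags P=1 W=1 U=1 S=0
  [1] read 0x14 idx=21: raw=0x15007 flags P=1 W=1 U=1 S=0
  [2] read 0x15 idx=13: raw=0x16007 flags P=1 W=1 U=1 S=0
  [3] read 0x16 idx=20: raw=0x1A007 flags P=1 W=1 U=1 S=0
  → PA=0x1AE28  (4 entries read)
#1 VA=0xF8000000240 (r,user):
  [0] read 0x12 idx=31: raw=0x16002 flags P=0 W=1 U=0 S=0
  ✗ PAGE_NOT_PRESENT  [1 reads]

Entries read for #0: 4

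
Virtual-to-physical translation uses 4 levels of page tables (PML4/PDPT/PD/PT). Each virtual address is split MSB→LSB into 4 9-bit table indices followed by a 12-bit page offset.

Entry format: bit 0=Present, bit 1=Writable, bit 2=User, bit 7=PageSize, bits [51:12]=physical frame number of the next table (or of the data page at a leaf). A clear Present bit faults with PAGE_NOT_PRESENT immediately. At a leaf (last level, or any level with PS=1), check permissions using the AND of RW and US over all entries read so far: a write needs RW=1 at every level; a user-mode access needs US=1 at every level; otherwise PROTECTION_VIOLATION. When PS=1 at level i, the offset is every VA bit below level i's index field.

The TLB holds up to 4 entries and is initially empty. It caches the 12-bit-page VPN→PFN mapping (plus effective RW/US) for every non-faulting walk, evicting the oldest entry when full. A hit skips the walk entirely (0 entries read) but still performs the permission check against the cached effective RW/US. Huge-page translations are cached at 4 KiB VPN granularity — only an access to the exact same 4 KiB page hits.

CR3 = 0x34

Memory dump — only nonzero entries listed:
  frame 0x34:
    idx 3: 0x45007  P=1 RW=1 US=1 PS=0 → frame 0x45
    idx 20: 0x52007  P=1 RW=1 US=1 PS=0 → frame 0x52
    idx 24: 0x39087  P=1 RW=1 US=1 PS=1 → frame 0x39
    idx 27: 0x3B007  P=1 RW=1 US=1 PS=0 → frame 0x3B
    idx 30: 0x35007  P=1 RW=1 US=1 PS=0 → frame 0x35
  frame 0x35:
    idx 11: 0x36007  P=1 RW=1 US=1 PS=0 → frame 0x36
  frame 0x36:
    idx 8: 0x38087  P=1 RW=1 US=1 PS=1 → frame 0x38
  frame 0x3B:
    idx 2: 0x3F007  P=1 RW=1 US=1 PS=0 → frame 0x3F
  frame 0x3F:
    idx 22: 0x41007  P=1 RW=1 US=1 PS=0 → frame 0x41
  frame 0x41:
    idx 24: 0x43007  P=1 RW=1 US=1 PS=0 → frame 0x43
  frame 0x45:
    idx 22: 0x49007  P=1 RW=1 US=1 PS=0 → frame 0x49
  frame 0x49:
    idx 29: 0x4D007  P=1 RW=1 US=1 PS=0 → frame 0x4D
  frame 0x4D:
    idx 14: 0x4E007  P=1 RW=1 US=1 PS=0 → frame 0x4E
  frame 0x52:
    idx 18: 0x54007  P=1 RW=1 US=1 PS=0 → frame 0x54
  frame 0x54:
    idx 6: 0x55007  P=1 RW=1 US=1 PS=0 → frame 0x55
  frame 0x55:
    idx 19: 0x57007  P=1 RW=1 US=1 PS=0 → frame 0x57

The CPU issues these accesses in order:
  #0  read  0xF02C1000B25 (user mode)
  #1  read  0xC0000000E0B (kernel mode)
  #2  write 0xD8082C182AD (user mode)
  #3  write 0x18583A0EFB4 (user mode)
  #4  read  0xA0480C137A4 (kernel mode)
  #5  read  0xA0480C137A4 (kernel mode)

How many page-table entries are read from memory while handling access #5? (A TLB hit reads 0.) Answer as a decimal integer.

Trace:
#0 VA=0xF02C1000B25 (r,user):
  lvl0: tbl 0x34, slot 30 ⇒ 0x35007 (P1/RW1/US1/PS0)
  lvl1: tbl 0x35, slot 11 ⇒ 0x36007 (P1/RW1/US1/PS0)
  lvl2: tbl 0x36, slot 8 ⇒ 0x38087 (P1/RW1/US1/PS1)
  ⇒ phys 0x38B25 (huge @L2)  [3 reads]
#1 VA=0xC0000000E0B (r,kernel):
  lvl0: tbl 0x34, slot 24 ⇒ 0x39087 (P1/RW1/US1/PS1)
  ⇒ phys 0x39E0B (huge @L0)  [1 reads]
#2 VA=0xD8082C182AD (w,user):
  lvl0: tbl 0x34, slot 27 ⇒ 0x3B007 (P1/RW1/US1/PS0)
  lvl1: tbl 0x3B, slot 2 ⇒ 0x3F007 (P1/RW1/US1/PS0)
  lvl2: tbl 0x3F, slot 22 ⇒ 0x41007 (P1/RW1/US1/PS0)
  lvl3: tbl 0x41, slot 24 ⇒ 0x43007 (P1/RW1/US1/PS0)
  ⇒ phys 0x432AD  [4 reads]
#3 VA=0x18583A0EFB4 (w,user):
  lvl0: tbl 0x34, slot 3 ⇒ 0x45007 (P1/RW1/US1/PS0)
  lvl1: tbl 0x45, slot 22 ⇒ 0x49007 (P1/RW1/US1/PS0)
  lvl2: tbl 0x49, slot 29 ⇒ 0x4D007 (P1/RW1/US1/PS0)
  lvl3: tbl 0x4D, slot 14 ⇒ 0x4E007 (P1/RW1/US1/PS0)
  ⇒ phys 0x4EFB4  [4 reads]
#4 VA=0xA0480C137A4 (r,kernel):
  lvl0: tbl 0x34, slot 20 ⇒ 0x52007 (P1/RW1/US1/PS0)
  lvl1: tbl 0x52, slot 18 ⇒ 0x54007 (P1/RW1/US1/PS0)
  lvl2: tbl 0x54, slot 6 ⇒ 0x55007 (P1/RW1/US1/PS0)
  lvl3: tbl 0x55, slot 19 ⇒ 0x57007 (P1/RW1/US1/PS0)
  ⇒ phys 0x577A4  [4 reads]
#5 VA=0xA0480C137A4 (r,kernel):
  TLB hit vpn=0xA0480C13 → PA=0x577A4

Entries read for #5: 0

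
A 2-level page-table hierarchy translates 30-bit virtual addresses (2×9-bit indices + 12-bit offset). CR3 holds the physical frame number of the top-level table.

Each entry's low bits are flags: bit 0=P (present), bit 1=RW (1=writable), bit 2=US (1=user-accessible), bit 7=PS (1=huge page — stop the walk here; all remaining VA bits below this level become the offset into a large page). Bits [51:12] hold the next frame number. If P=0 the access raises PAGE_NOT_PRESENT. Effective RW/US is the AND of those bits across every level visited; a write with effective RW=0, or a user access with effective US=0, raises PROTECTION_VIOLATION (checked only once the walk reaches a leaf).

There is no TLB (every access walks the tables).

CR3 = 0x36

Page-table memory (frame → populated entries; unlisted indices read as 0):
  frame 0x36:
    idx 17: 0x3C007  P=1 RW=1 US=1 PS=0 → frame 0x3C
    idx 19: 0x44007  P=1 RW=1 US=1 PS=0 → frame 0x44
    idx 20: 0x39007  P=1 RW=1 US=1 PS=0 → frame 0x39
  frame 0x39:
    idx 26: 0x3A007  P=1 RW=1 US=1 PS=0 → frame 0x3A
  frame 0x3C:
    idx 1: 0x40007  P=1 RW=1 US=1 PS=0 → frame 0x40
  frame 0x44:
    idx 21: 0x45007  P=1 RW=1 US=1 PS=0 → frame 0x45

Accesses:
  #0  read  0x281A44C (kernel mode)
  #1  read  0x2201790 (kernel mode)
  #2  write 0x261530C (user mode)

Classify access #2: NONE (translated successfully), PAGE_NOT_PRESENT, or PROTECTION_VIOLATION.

Trace:
#0 VA=0x281A44C (r,kernel):
  [0] read 0x36 idx=20: raw=0x39007 flags P=1 W=1 U=1 S=0
  [1] read 0x39 idx=26: raw=0x3A007 flags P=1 W=1 U=1 S=0
  ⇒ phys 0x3A44C  [2 reads]
#1 VA=0x2201790 (r,kernel):
  [0] read 0x36 idx=17: raw=0x3C007 flags P=1 W=1 U=1 S=0
  [1] read 0x3C idx=1: raw=0x40007 flags P=1 W=1 U=1 S=0
  ⇒ phys 0x40790  [2 reads]
#2 VA=0x261530C (w,user):
  [0] read 0x36 idx=19: raw=0x44007 flags P=1 W=1 U=1 S=0
  [1] read 0x44 idx=21: raw=0x45007 flags P=1 W=1 U=1 S=0
  ⇒ phys 0x4530C  [2 reads]

Access #2 fault: NONE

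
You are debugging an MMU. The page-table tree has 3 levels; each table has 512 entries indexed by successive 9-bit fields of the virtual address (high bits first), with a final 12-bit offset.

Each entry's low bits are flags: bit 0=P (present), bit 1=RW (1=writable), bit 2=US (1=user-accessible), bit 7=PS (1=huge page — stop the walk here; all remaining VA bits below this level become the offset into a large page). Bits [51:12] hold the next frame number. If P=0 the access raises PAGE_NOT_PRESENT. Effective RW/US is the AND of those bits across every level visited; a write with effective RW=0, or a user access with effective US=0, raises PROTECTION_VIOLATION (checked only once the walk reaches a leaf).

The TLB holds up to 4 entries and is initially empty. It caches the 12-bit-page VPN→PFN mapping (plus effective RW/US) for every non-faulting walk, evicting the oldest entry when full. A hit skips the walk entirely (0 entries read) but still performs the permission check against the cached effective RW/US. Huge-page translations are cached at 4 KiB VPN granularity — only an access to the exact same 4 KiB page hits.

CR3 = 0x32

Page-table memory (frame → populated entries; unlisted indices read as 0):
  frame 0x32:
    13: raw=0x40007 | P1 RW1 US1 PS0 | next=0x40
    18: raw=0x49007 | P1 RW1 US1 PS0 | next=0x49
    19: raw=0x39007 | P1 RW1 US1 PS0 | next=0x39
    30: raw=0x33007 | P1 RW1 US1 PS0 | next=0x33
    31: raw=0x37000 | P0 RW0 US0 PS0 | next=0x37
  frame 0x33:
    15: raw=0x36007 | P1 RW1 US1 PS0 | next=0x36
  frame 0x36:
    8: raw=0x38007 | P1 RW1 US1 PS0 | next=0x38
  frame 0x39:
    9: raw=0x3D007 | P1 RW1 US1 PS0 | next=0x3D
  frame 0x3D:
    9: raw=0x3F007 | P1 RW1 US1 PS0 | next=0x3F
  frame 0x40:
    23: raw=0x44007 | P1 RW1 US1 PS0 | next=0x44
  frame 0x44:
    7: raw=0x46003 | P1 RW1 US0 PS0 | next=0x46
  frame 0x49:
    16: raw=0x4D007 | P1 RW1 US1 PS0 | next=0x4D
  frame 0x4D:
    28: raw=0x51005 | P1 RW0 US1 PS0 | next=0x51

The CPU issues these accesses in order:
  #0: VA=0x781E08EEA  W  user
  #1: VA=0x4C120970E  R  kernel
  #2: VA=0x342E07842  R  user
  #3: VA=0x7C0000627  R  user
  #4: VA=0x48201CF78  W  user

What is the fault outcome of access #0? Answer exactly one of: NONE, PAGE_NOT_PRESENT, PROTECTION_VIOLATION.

Walk each access:
#0 VA=0x781E08EEA (w,user):
  L0 @0x32[30] → 0x33007  P=1,RW=1,US=1,PS=0
  L1 @0x33[15] → 0x36007  P=1,RW=1,US=1,PS=0
  L2 @0x36[8] → 0x38007  P=1,RW=1,US=1,PS=0
  ✓ 0x38EEA  — 3 lookups
#1 VA=0x4C120970E (r,kernel):
  L0 @0x32[19] → 0x39007  P=1,RW=1,US=1,PS=0
  L1 @0x39[9] → 0x3D007  P=1,RW=1,US=1,PS=0
  L2 @0x3D[9] → 0x3F007  P=1,RW=1,US=1,PS=0
  ✓ 0x3F70E  — 3 lookups
#2 VA=0x342E07842 (r,user):
  L0 @0x32[13] → 0x40007  P=1,RW=1,US=1,PS=0
  L1 @0x40[23] → 0x44007  P=1,RW=1,US=1,PS=0
  L2 @0x44[7] → 0x46003  P=1,RW=1,US=0,PS=0
  ⇒ fault: PROTECTION_VIOLATION  — 3 lookups
#3 VA=0x7C0000627 (r,user):
  L0 @0x32[31] → 0x37000  P=0,RW=0,US=0,PS=0
  ⇒ fault: PAGE_NOT_PRESENT  — 1 lookups
#4 VA=0x48201CF78 (w,user):
  L0 @0x32[18] → 0x49007  P=1,RW=1,US=1,PS=0
  L1 @0x49[16] → 0x4D007  P=1,RW=1,US=1,PS=0
  L2 @0x4D[28] → 0x51005  P=1,RW=0,US=1,PS=0
  ⇒ fault: PROTECTION_VIOLATION  — 3 lookups

Access #0 fault: NONE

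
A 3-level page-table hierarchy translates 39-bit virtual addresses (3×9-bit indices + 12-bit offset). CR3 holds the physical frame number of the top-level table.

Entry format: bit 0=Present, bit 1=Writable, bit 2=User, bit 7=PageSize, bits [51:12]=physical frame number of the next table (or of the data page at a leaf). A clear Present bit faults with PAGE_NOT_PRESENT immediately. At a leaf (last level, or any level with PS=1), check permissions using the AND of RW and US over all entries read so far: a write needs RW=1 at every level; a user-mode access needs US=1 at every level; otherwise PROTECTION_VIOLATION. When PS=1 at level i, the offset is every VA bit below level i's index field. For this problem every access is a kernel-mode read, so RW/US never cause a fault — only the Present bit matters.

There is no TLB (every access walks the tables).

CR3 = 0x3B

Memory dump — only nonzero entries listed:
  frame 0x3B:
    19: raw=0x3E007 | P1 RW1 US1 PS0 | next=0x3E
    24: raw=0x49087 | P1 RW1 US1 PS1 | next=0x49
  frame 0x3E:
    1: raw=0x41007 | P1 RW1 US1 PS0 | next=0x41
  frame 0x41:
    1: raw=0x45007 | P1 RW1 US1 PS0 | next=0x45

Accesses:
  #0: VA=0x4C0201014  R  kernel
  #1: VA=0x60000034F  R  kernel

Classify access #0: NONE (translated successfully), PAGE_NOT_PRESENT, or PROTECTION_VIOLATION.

Trace:
#0 VA=0x4C0201014 (r,kernel):
  lvl0: tbl 0x3B, slot 19 ⇒ 0x3E007 (P1/RW1/US1/PS0)
  lvl1: tbl 0x3E, slot 1 ⇒ 0x41007 (P1/RW1/US1/PS0)
  lvl2: tbl 0x41, slot 1 ⇒ 0x45007 (P1/RW1/US1/PS0)
  ⇒ phys 0x45014  [3 reads]
#1 VA=0x60000034F (r,kernel):
  lvl0: tbl 0x3B, slot 24 ⇒ 0x49087 (P1/RW1/US1/PS1)
  ⇒ phys 0x4934F (huge @L0)  [1 reads]

Access #0 fault: NONE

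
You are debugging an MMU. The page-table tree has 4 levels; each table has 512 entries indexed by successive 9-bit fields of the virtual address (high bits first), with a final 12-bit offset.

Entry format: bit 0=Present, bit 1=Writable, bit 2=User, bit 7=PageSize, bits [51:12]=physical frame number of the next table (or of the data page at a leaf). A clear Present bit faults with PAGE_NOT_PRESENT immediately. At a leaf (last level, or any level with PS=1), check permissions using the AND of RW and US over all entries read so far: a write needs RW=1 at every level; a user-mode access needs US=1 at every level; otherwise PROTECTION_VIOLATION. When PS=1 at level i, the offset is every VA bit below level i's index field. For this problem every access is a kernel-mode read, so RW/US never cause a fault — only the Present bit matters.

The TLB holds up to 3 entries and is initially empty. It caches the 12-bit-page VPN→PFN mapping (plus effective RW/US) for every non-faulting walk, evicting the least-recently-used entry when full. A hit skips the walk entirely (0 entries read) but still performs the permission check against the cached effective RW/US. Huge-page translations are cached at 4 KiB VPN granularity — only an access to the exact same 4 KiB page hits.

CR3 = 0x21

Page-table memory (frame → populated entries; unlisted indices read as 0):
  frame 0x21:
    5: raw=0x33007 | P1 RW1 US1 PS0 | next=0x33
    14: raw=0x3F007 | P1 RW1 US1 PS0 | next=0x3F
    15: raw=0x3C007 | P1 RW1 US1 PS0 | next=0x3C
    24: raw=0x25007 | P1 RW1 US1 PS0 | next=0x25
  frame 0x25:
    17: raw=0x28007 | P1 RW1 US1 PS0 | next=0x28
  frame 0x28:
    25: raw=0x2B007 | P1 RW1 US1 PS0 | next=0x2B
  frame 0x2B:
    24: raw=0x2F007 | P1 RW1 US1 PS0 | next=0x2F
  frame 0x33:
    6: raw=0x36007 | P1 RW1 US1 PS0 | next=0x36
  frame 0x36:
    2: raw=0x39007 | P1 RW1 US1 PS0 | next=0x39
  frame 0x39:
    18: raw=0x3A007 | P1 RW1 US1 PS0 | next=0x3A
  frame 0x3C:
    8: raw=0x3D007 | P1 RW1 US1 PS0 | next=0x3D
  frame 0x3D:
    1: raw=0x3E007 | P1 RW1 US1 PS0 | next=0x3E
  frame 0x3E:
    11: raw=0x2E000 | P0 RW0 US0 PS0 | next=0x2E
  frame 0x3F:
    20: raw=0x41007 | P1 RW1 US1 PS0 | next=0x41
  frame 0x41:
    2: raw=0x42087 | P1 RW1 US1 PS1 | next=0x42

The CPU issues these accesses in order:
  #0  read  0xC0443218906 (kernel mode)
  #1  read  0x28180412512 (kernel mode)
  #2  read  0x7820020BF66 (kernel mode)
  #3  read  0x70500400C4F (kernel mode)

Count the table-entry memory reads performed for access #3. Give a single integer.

Walk each access:
#0 VA=0xC0443218906 (r,kernel):
  [0] read 0x21 idx=24: raw=0x25007 flags P=1 W=1 U=1 S=0
  [1] read 0x25 idx=17: raw=0x28007 flags P=1 W=1 U=1 S=0
  [2] read 0x28 idx=25: raw=0x2B007 flags P=1 W=1 U=1 S=0
  [3] read 0x2B idx=24: raw=0x2F007 flags P=1 W=1 U=1 S=0
  → PA=0x2F906  (4 entries read)
#1 VA=0x28180412512 (r,kernel):
  [0] read 0x21 idx=5: raw=0x33007 flags P=1 W=1 U=1 S=0
  [1] read 0x33 idx=6: raw=0x36007 flags P=1 W=1 U=1 S=0
  [2] read 0x36 idx=2: raw=0x39007 flags P=1 W=1 U=1 S=0
  [3] read 0x39 idx=18: raw=0x3A007 flags P=1 W=1 U=1 S=0
  → PA=0x3A512  (4 entries read)
#2 VA=0x7820020BF66 (r,kernel):
  [0] read 0x21 idx=15: raw=0x3C007 flags P=1 W=1 U=1 S=0
  [1] read 0x3C idx=8: raw=0x3D007 flags P=1 W=1 U=1 S=0
  [2] read 0x3D idx=1: raw=0x3E007 flags P=1 W=1 U=1 S=0
  [3] read 0x3E idx=11: raw=0x2E000 flags P=0 W=0 U=0 S=0
  ⇒ fault: PAGE_NOT_PRESENT  — 4 lookups
#3 VA=0x70500400C4F (r,kernel):
  [0] read 0x21 idx=14: raw=0x3F007 flags P=1 W=1 U=1 S=0
  [1] read 0x3F idx=20: raw=0x41007 flags P=1 W=1 U=1 S=0
  [2] read 0x41 idx=2: raw=0x42087 flags P=1 W=1 U=1 S=1
  → PA=0x42C4F (huge @L2)  (3 entries read)

Entries read for #3: 3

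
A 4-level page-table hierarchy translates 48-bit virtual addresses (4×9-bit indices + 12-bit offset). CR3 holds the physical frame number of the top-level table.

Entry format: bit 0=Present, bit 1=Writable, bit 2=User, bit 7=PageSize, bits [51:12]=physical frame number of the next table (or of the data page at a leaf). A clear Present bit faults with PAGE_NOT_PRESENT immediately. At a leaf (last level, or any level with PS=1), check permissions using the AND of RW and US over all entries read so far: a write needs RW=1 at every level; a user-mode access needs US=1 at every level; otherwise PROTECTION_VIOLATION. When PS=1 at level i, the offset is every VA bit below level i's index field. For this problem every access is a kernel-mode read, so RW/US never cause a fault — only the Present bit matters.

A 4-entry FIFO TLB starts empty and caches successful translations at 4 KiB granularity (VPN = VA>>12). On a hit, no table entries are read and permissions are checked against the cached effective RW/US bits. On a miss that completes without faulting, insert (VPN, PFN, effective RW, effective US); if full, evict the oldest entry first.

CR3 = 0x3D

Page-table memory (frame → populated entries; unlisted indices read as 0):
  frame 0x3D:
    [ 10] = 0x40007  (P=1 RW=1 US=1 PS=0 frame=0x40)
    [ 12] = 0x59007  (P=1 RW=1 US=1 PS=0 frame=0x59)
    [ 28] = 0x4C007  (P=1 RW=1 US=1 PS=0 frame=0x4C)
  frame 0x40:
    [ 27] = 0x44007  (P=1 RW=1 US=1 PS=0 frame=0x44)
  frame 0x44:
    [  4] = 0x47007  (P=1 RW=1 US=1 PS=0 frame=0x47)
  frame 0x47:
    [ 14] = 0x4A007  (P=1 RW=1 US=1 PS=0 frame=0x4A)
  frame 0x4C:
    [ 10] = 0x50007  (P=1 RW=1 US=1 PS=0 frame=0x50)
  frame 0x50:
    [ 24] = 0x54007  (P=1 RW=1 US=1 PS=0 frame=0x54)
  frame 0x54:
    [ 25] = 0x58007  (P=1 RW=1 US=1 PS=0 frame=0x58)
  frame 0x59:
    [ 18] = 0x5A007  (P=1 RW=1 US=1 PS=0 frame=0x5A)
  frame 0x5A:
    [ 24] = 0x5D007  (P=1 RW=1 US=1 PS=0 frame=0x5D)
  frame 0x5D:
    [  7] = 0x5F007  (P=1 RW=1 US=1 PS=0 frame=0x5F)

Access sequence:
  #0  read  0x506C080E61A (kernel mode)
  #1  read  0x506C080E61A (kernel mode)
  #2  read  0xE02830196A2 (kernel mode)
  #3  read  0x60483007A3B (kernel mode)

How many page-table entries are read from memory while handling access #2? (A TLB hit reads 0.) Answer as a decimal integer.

Per-access translation:
#0 VA=0x506C080E61A (r,kernel):
  lvl0: tbl 0x3D, slot 10 ⇒ 0x40007 (P1/RW1/US1/PS0)
  lvl1: tbl 0x40, slot 27 ⇒ 0x44007 (P1/RW1/US1/PS0)
  lvl2: tbl 0x44, slot 4 ⇒ 0x47007 (P1/RW1/US1/PS0)
  lvl3: tbl 0x47, slot 14 ⇒ 0x4A007 (P1/RW1/US1/PS0)
  → PA=0x4A61A  (4 entries read)
#1 VA=0x506C080E61A (r,kernel):
  TLB hit vpn=0x506C080E → PA=0x4A61A
#2 VA=0xE02830196A2 (r,kernel):
  lvl0: tbl 0x3D, slot 28 ⇒ 0x4C007 (P1/RW1/US1/PS0)
  lvl1: tbl 0x4C, slot 10 ⇒ 0x50007 (P1/RW1/US1/PS0)
  lvl2: tbl 0x50, slot 24 ⇒ 0x54007 (P1/RW1/US1/PS0)
  lvl3: tbl 0x54, slot 25 ⇒ 0x58007 (P1/RW1/US1/PS0)
  → PA=0x586A2  (4 entries read)
#3 VA=0x60483007A3B (r,kernel):
  lvl0: tbl 0x3D, slot 12 ⇒ 0x59007 (P1/RW1/US1/PS0)
  lvl1: tbl 0x59, slot 18 ⇒ 0x5A007 (P1/RW1/US1/PS0)
  lvl2: tbl 0x5A, slot 24 ⇒ 0x5D007 (P1/RW1/US1/PS0)
  lvl3: tbl 0x5D, slot 7 ⇒ 0x5F007 (P1/RW1/US1/PS0)
  → PA=0x5FA3B  (4 entries read)

Entries read for #2: 4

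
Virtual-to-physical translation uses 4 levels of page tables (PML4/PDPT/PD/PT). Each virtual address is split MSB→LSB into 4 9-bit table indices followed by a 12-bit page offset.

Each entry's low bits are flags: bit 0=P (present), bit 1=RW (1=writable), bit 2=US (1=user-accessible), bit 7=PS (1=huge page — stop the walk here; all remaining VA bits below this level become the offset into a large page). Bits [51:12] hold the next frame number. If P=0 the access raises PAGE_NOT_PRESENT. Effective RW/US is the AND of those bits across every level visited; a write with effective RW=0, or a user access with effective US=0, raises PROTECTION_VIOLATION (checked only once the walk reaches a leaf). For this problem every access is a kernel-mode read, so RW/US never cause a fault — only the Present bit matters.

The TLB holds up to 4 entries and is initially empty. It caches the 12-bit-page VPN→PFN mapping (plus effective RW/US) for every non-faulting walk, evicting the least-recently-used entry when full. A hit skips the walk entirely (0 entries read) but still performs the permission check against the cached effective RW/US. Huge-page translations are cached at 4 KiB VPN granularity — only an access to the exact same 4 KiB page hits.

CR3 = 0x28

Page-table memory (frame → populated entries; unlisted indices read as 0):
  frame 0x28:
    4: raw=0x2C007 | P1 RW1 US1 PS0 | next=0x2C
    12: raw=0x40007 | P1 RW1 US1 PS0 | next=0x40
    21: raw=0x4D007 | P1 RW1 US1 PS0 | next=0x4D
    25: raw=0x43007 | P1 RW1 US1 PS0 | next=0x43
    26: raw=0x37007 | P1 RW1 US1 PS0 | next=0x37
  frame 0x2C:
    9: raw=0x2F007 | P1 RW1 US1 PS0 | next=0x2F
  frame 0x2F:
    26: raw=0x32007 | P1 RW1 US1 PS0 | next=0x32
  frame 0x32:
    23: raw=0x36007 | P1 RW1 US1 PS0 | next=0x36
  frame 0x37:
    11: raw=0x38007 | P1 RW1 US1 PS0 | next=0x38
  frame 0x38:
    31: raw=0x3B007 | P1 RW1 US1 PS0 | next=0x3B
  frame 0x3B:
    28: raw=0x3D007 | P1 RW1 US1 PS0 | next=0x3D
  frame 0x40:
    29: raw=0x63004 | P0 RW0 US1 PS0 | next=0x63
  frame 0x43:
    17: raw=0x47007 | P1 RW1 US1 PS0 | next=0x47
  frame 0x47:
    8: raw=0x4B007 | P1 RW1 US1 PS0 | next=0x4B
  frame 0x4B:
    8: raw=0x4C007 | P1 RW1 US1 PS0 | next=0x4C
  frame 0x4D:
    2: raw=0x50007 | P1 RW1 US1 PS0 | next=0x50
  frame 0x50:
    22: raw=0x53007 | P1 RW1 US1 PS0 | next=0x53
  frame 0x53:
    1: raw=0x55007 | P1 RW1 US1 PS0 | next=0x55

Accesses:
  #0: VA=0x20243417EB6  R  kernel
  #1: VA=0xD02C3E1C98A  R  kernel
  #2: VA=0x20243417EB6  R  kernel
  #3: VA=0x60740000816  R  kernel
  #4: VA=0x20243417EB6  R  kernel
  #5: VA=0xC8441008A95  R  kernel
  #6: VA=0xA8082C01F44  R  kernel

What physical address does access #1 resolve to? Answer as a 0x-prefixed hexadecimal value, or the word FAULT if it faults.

Per-access translation:
#0 VA=0x20243417EB6 (r,kernel):
  lvl0: tbl 0x28, slot 4 ⇒ 0x2C007 (P1/RW1/US1/PS0)
  lvl1: tbl 0x2C, slot 9 ⇒ 0x2F007 (P1/RW1/US1/PS0)
  lvl2: tbl 0x2F, slot 26 ⇒ 0x32007 (P1/RW1/US1/PS0)
  lvl3: tbl 0x32, slot 23 ⇒ 0x36007 (P1/RW1/US1/PS0)
  ⇒ phys 0x36EB6  [4 reads]
#1 VA=0xD02C3E1C98A (r,kernel):
  lvl0: tbl 0x28, slot 26 ⇒ 0x37007 (P1/RW1/US1/PS0)
  lvl1: tbl 0x37, slot 11 ⇒ 0x38007 (P1/RW1/US1/PS0)
  lvl2: tbl 0x38, slot 31 ⇒ 0x3B007 (P1/RW1/US1/PS0)
  lvl3: tbl 0x3B, slot 28 ⇒ 0x3D007 (P1/RW1/US1/PS0)
  ⇒ phys 0x3D98A  [4 reads]
#2 VA=0x20243417EB6 (r,kernel):
  TLB hit vpn=0x20243417 → PA=0x36EB6
#3 VA=0x60740000816 (r,kernel):
  lvl0: tbl 0x28, slot 12 ⇒ 0x40007 (P1/RW1/US1/PS0)
  lvl1: tbl 0x40, slot 29 ⇒ 0x63004 (P0/RW0/US1/PS0)
  ✗ PAGE_NOT_PRESENT  [2 reads]
#4 VA=0x20243417EB6 (r,kernel):
  TLB hit vpn=0x20243417 → PA=0x36EB6
#5 VA=0xC8441008A95 (r,kernel):
  lvl0: tbl 0x28, slot 25 ⇒ 0x43007 (P1/RW1/US1/PS0)
  lvl1: tbl 0x43, slot 17 ⇒ 0x47007 (P1/RW1/US1/PS0)
  lvl2: tbl 0x47, slot 8 ⇒ 0x4B007 (P1/RW1/US1/PS0)
  lvl3: tbl 0x4B, slot 8 ⇒ 0x4C007 (P1/RW1/US1/PS0)
  ⇒ phys 0x4CA95  [4 reads]
#6 VA=0xA8082C01F44 (r,kernel):
  lvl0: tbl 0x28, slot 21 ⇒ 0x4D007 (P1/RW1/US1/PS0)
  lvl1: tbl 0x4D, slot 2 ⇒ 0x50007 (P1/RW1/US1/PS0)
  lvl2: tbl 0x50, slot 22 ⇒ 0x53007 (P1/RW1/US1/PS0)
  lvl3: tbl 0x53, slot 1 ⇒ 0x55007 (P1/RW1/US1/PS0)
  ⇒ phys 0x55F44  [4 reads]

Access #1 PA: 0x3D98A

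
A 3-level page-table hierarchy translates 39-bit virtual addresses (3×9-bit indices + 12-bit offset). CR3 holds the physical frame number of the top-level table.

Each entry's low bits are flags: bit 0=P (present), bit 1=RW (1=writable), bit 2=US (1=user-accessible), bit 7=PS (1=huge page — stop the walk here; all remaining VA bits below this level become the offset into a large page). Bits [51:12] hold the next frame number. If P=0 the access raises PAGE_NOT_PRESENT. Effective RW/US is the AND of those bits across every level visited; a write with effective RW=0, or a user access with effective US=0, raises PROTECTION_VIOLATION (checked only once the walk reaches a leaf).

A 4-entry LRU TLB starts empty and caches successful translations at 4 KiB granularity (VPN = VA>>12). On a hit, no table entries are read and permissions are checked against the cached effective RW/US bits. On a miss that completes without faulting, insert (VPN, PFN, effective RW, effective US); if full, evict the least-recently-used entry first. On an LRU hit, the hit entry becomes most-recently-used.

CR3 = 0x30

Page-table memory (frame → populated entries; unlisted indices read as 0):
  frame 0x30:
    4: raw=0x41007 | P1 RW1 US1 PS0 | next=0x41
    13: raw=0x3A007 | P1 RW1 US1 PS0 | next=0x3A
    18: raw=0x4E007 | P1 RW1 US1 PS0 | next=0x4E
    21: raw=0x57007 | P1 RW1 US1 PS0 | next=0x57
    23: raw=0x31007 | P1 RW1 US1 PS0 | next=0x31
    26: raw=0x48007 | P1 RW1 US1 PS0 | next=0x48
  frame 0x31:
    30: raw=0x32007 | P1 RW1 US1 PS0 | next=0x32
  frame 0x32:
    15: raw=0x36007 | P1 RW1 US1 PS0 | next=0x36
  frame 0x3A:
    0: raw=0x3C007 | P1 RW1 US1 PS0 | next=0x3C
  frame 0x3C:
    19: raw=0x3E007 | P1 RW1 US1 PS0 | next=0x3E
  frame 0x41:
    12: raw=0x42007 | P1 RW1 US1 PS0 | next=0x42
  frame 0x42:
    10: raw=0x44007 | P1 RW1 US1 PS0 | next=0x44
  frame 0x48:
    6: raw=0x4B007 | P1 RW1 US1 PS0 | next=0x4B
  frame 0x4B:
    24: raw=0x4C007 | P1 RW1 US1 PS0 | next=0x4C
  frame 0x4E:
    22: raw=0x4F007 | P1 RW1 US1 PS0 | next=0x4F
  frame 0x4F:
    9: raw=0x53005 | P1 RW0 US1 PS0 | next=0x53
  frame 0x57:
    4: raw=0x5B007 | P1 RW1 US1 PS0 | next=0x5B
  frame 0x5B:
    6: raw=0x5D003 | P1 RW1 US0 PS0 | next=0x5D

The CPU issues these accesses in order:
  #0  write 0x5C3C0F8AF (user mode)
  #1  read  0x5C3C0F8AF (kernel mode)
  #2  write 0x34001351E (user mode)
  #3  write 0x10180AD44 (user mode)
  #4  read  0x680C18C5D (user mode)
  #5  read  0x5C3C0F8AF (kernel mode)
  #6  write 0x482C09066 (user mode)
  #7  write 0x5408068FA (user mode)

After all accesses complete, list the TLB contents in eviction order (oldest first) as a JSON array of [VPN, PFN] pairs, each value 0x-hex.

Per-access translation:
#0 VA=0x5C3C0F8AF (w,user):
  L0: frame=0x30 idx=23 entry=0x31007 [P=1 RW=1 US=1 PS=0]
  L1: frame=0x31 idx=30 entry=0x32007 [P=1 RW=1 US=1 PS=0]
  L2: frame=0x32 idx=15 entry=0x36007 [P=1 RW=1 US=1 PS=0]
  ⇒ phys 0x368AF  [3 reads]
#1 VA=0x5C3C0F8AF (r,kernel):
  TLB hit vpn=0x5C3C0F → PA=0x368AF
#2 VA=0x34001351E (w,user):
  L0: frame=0x30 idx=13 entry=0x3A007 [P=1 RW=1 US=1 PS=0]
  L1: frame=0x3A idx=0 entry=0x3C007 [P=1 RW=1 US=1 PS=0]
  L2: frame=0x3C idx=19 entry=0x3E007 [P=1 RW=1 US=1 PS=0]
  ⇒ phys 0x3E51E  [3 reads]
#3 VA=0x10180AD44 (w,user):
  L0: frame=0x30 idx=4 entry=0x41007 [P=1 RW=1 US=1 PS=0]
  L1: frame=0x41 idx=12 entry=0x42007 [P=1 RW=1 US=1 PS=0]
  L2: frame=0x42 idx=10 entry=0x44007 [P=1 RW=1 US=1 PS=0]
  ⇒ phys 0x44D44  [3 reads]
#4 VA=0x680C18C5D (r,user):
  L0: frame=0x30 idx=26 entry=0x48007 [P=1 RW=1 US=1 PS=0]
  L1: frame=0x48 idx=6 entry=0x4B007 [P=1 RW=1 US=1 PS=0]
  L2: frame=0x4B idx=24 entry=0x4C007 [P=1 RW=1 US=1 PS=0]
  ⇒ phys 0x4CC5D  [3 reads]
#5 VA=0x5C3C0F8AF (r,kernel):
  TLB hit vpn=0x5C3C0F → PA=0x368AF
#6 VA=0x482C09066 (w,user):
  L0: frame=0x30 idx=18 entry=0x4E007 [P=1 RW=1 US=1 PS=0]
  L1: frame=0x4E idx=22 entry=0x4F007 [P=1 RW=1 US=1 PS=0]
  L2: frame=0x4F idx=9 entry=0x53005 [P=1 RW=0 US=1 PS=0]
  → PROTECTION_VIOLATION  (3 entries read)
#7 VA=0x5408068FA (w,user):
  L0: frame=0x30 idx=21 entry=0x57007 [P=1 RW=1 US=1 PS=0]
  L1: frame=0x57 idx=4 entry=0x5B007 [P=1 RW=1 US=1 PS=0]
  L2: frame=0x5B idx=6 entry=0x5D003 [P=1 RW=1 US=0 PS=0]
  → PROTECTION_VIOLATION  (3 entries read)

TLB: [["0x340013", "0x3E"], ["0x10180A", "0x44"], ["0x680C18", "0x4C"], ["0x5C3C0F", "0x36"]]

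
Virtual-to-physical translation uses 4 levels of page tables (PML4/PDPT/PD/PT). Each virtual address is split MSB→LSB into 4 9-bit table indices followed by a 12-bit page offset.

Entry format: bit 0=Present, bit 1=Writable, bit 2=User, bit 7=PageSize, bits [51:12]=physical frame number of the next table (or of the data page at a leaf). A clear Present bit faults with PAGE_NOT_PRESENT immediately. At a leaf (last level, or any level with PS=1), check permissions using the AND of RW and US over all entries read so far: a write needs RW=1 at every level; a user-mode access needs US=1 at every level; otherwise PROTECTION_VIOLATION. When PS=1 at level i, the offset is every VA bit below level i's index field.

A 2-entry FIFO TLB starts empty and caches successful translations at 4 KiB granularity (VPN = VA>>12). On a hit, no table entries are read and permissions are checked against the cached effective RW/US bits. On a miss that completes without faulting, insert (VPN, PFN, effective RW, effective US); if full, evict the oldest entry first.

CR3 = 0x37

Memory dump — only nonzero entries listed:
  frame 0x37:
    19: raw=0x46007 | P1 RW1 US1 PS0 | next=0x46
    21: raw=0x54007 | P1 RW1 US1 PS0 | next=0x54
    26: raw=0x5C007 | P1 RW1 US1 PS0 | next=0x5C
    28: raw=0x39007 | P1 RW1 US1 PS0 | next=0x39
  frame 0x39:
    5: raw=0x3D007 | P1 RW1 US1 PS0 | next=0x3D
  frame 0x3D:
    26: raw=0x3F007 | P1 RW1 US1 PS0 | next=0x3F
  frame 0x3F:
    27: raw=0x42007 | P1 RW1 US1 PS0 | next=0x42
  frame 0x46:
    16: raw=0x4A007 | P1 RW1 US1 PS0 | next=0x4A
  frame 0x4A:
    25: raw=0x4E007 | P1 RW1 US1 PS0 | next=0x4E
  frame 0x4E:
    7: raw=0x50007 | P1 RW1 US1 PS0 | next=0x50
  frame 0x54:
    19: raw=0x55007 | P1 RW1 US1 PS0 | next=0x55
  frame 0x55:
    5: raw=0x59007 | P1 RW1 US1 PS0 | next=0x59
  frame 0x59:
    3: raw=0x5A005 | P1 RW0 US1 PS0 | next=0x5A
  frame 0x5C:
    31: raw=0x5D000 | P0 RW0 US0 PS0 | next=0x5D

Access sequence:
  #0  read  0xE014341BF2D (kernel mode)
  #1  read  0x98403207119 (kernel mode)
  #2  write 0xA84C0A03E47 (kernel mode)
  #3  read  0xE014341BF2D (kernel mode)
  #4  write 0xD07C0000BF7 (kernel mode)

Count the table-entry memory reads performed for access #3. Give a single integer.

Per-access translation:
#0 VA=0xE014341BF2D (r,kernel):
  [0] read 0x37 idx=28: raw=0x39007 flags P=1 W=1 U=1 S=0
  [1] read 0x39 idx=5: raw=0x3D007 flags P=1 W=1 U=1 S=0
  [2] read 0x3D idx=26: raw=0x3F007 flags P=1 W=1 U=1 S=0
  [3] read 0x3F idx=27: raw=0x42007 flags P=1 W=1 U=1 S=0
  ✓ 0x42F2D  — 4 lookups
#1 VA=0x98403207119 (r,kernel):
  [0] read 0x37 idx=19: raw=0x46007 flags P=1 W=1 U=1 S=0
  [1] read 0x46 idx=16: raw=0x4A007 flags P=1 W=1 U=1 S=0
  [2] read 0x4A idx=25: raw=0x4E007 flags P=1 W=1 U=1 S=0
  [3] read 0x4E idx=7: raw=0x50007 flags P=1 W=1 U=1 S=0
  ✓ 0x50119  — 4 lookups
#2 VA=0xA84C0A03E47 (w,kernel):
  [0] read 0x37 idx=21: raw=0x54007 flags P=1 W=1 U=1 S=0
  [1] read 0x54 idx=19: raw=0x55007 flags P=1 W=1 U=1 S=0
  [2] read 0x55 idx=5: raw=0x59007 flags P=1 W=1 U=1 S=0
  [3] read 0x59 idx=3: raw=0x5A005 flags P=1 W=0 U=1 S=0
  → PROTECTION_VIOLATION  (4 entries read)
#3 VA=0xE014341BF2D (r,kernel):
  TLB hit vpn=0xE014341B → PA=0x42F2D
#4 VA=0xD07C0000BF7 (w,kernel):
  [0] read 0x37 idx=26: raw=0x5C007 flags P=1 W=1 U=1 S=0
  [1] read 0x5C idx=31: raw=0x5D000 flags P=0 W=0 U=0 S=0
  → PAGE_NOT_PRESENT  (2 entries read)

Entries read for #3: 0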